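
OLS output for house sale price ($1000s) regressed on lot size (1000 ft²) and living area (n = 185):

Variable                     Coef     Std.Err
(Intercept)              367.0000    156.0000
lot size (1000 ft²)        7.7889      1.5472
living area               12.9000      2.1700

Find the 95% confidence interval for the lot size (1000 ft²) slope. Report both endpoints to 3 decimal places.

(4.736, 10.842)

Read off: b = 7.7889, SE = 1.5472 for lot size (1000 ft²).
df = n − k − 1 = 185 − 2 − 1 = 182.
t* = t_{0.025, 182} = 1.973084.
Margin = t* × SE = 1.973084 × 1.5472 = 3.05276.
CI: 7.7889 ± 3.05276 → (4.736, 10.842).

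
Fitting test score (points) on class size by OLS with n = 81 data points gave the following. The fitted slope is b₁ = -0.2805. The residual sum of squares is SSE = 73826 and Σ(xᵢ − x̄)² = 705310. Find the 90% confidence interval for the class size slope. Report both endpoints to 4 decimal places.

(-0.3411, -0.2199)

MSE = SSE/(n − 2) = 73826/79 = 934.506.
SE(b₁) = √(MSE/Sₓₓ) = √(934.506/705310) = 0.0364.
df = n − 2 = 79.
t* = t_{0.05, 79} = 1.664371.
Margin = t* × SE = 1.664371 × 0.0364 = 0.060583.
CI: -0.2805 ± 0.060583 → (-0.3411, -0.2199).
With 90% confidence, each one-unit increase in class size is associated with a change of between -0.3411 and -0.2199 points in test score.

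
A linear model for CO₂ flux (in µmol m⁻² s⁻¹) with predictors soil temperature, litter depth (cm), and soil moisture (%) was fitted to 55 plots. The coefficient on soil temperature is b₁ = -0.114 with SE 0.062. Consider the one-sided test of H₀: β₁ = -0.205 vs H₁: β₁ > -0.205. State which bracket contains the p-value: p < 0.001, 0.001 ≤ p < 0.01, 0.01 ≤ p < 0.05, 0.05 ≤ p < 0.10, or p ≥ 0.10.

0.05 ≤ p < 0.10

t = (-0.114 − (-0.205)) / 0.062 = 1.468.
df = n − k − 1 = 55 − 3 − 1 = 51.
One-sided p = P(T_{51} > t) ≈ 0.0742.
So 0.05 ≤ p < 0.10.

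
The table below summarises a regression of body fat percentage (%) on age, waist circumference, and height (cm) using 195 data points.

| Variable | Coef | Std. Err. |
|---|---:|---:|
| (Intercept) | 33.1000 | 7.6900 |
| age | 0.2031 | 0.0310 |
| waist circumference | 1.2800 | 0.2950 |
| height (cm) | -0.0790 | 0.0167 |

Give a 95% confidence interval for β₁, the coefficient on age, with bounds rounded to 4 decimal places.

Read off: b = 0.2031, SE = 0.0310 for age.
df = n − k − 1 = 195 − 3 − 1 = 191.
t* = t_{0.025, 191} = 1.972462.
Margin = t* × SE = 1.972462 × 0.0310 = 0.061146.
CI: 0.2031 ± 0.061146 → (0.1420, 0.2642).

(0.1420, 0.2642)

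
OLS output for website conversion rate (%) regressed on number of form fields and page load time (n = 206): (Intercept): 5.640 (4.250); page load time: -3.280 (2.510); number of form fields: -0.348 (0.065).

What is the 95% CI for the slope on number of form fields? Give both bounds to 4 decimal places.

Read off: b = -0.348, SE = 0.065 for number of form fields.
df = n − k − 1 = 206 − 2 − 1 = 203.
t* = t_{0.025, 203} = 1.971719.
Margin = t* × SE = 1.971719 × 0.065 = 0.128162.
CI: -0.348 ± 0.128162 → (-0.4762, -0.2198).

(-0.4762, -0.2198)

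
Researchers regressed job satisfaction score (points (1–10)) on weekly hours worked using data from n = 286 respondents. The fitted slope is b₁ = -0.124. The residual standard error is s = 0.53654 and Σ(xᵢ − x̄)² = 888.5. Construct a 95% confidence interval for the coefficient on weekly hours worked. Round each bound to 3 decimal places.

SE(b₁) = s/√Sₓₓ = 0.53654/√888.5 = 0.018.
df = n − 2 = 284.
t* = t_{0.025, 284} = 1.968352.
Margin = t* × SE = 1.968352 × 0.018 = 0.03543.
CI: -0.124 ± 0.03543 → (-0.159, -0.089).
With 95% confidence, each one-unit increase in weekly hours worked is associated with a change of between -0.159 and -0.089 points (1–10) in job satisfaction score.

(-0.159, -0.089)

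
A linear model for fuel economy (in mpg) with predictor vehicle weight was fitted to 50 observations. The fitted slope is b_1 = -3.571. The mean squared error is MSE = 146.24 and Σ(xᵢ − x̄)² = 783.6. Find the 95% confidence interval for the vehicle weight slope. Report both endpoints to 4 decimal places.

(-4.4396, -2.7024)

SE(b_1) = √(MSE/Sₓₓ) = √(146.24/783.6) = 0.432002.
df = n − 2 = 48.
t* = t_{0.025, 48} = 2.010635.
Margin = t* × SE = 2.010635 × 0.432002 = 0.868598.
CI: -3.571 ± 0.868598 → (-4.4396, -2.7024).
With 95% confidence, each one-unit increase in vehicle weight is associated with a change of between -4.4396 and -2.7024 mpg in fuel economy.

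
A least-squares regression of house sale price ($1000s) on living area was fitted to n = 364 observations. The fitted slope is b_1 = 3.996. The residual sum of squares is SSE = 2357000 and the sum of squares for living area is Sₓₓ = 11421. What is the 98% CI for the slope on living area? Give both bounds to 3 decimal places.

MSE = SSE/(n − 2) = 2357000/362 = 6511.05.
SE(b_1) = √(MSE/Sₓₓ) = √(6511.05/11421) = 0.755046.
df = n − 2 = 362.
t* = t_{0.01, 362} = 2.336693.
Margin = t* × SE = 2.336693 × 0.755046 = 1.76431.
CI: 3.996 ± 1.76431 → (2.232, 5.760).
With 98% confidence, each one-unit increase in living area is associated with a change of between 2.232 and 5.760 $1000s in house sale price.

(2.232, 5.760)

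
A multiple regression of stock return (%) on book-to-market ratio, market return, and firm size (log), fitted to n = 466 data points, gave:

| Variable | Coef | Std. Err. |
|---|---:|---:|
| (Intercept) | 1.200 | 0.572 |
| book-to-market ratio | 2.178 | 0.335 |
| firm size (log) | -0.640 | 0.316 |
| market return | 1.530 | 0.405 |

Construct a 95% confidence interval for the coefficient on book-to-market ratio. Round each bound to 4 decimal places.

(1.5197, 2.8363)

Read off: b = 2.178, SE = 0.335 for book-to-market ratio.
df = n − k − 1 = 466 − 3 − 1 = 462.
t* = t_{0.025, 462} = 1.965112.
Margin = t* × SE = 1.965112 × 0.335 = 0.658313.
CI: 2.178 ± 0.658313 → (1.5197, 2.8363).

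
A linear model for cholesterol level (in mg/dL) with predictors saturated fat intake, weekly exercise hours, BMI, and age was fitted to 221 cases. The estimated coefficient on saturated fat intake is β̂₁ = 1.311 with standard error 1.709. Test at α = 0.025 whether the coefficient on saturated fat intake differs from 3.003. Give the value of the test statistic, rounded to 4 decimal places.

H₀: β₁ = 3.003 vs H₁: β₁ ≠ 3.003.
t = (β̂₁ − β₁⁰)/SE = (1.311 − 3.003) / 1.709 = -0.9901.
df = n − k − 1 = 221 − 4 − 1 = 216.
Two-sided p ≈ 0.3233, which is ≥ 0.025, so fail to reject H₀.
The data are consistent with a true slope of 3.003 mg/dL per unit of saturated fat intake, holding the other predictors fixed.

t = -0.9901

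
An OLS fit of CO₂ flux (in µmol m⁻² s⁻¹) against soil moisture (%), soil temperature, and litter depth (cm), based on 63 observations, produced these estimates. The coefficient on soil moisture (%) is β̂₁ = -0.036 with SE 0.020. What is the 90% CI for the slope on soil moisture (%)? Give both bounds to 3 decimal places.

(-0.069, -0.003)

df = n − k − 1 = 63 − 3 − 1 = 59.
t* = t_{0.05, 59} = 1.671093.
Margin = t* × SE = 1.671093 × 0.020 = 0.03342.
CI: -0.036 ± 0.03342 → (-0.069, -0.003).
With 90% confidence, each one-unit increase in soil moisture (%) is associated with a change of between -0.069 and -0.003 µmol m⁻² s⁻¹ in CO₂ flux, holding the other predictors fixed.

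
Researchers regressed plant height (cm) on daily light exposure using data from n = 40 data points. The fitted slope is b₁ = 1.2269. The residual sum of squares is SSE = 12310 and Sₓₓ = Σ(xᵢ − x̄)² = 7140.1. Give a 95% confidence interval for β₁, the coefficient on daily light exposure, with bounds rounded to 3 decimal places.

MSE = SSE/(n − 2) = 12310/38 = 323.947.
SE(b₁) = √(MSE/Sₓₓ) = √(323.947/7140.1) = 0.213003.
df = n − 2 = 38.
t* = t_{0.025, 38} = 2.024394.
Margin = t* × SE = 2.024394 × 0.213003 = 0.43120.
CI: 1.2269 ± 0.43120 → (0.796, 1.658).
With 95% confidence, each one-unit increase in daily light exposure is associated with a change of between 0.796 and 1.658 cm in plant height.

(0.796, 1.658)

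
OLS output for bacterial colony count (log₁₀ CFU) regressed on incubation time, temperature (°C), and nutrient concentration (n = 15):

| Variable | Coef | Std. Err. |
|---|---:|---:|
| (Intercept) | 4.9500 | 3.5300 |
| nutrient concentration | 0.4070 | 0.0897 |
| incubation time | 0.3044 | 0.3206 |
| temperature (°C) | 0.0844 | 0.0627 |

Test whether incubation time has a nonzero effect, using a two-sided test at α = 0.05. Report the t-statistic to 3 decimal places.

Read off: b = 0.3044, SE = 0.3206 for incubation time.
H₀: β₁ = 0 vs H₁: β₁ ≠ 0.
t = 0.3044 / 0.3206 = 0.949.
df = n − k − 1 = 15 − 3 − 1 = 11.
Two-sided p ≈ 0.3628, which is ≥ 0.05, so fail to reject H₀.
The data do not give significant evidence of an association between incubation time and bacterial colony count, after adjusting for the other predictors.

t = 0.949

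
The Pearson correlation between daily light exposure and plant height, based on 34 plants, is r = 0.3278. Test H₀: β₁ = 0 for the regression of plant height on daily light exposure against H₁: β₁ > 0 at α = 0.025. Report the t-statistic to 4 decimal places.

t = 1.9628

t = r·√(n − 2)/√(1 − r²) = 0.3278·√32/√0.892547 = 1.9628.
df = n − 2 = 32.
One-sided p ≈ 0.0292, which is ≥ 0.025, so fail to reject H₀.
The data do not give significant evidence of a linear association between daily light exposure and plant height.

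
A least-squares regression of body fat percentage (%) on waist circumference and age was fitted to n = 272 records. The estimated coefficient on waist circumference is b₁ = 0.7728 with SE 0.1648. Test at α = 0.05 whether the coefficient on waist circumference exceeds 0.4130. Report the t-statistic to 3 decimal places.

H₀: β₁ = 0.4130 vs H₁: β₁ > 0.4130.
t = (b₁ − β₁⁰)/SE = (0.7728 − 0.4130) / 0.1648 = 2.183.
df = n − k − 1 = 272 − 2 − 1 = 269.
One-sided p ≈ 0.0149, which is < 0.05, so reject H₀.
There is evidence that the true slope on waist circumference exceeds 0.4130 % per unit, holding the other predictors fixed.

t = 2.183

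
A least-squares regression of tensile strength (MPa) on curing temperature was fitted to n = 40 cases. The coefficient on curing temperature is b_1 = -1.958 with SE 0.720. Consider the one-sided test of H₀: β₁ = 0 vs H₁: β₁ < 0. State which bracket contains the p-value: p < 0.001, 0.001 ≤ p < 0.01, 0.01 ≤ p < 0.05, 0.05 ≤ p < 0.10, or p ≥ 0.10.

0.001 ≤ p < 0.01

t = -1.958 / 0.720 = -2.719.
df = n − 2 = 40 − 2 = 38.
One-sided p = P(T_{38} < t) ≈ 0.0049.
So 0.001 ≤ p < 0.01.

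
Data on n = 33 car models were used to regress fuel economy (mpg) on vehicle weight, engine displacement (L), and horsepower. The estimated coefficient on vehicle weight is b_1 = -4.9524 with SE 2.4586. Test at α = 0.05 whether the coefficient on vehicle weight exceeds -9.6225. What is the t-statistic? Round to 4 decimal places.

H₀: β₁ = -9.6225 vs H₁: β₁ > -9.6225.
t = (b_1 − β₁⁰)/SE = (-4.9524 − (-9.6225)) / 2.4586 = 1.8995.
df = n − k − 1 = 33 − 3 − 1 = 29.
One-sided p ≈ 0.0337, which is < 0.05, so reject H₀.
There is evidence that the true slope on vehicle weight exceeds -9.6225 mpg per unit, holding the other predictors fixed.

t = 1.8995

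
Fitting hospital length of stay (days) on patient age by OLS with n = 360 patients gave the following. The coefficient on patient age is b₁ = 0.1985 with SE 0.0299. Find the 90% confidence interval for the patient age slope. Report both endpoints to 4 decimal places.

df = n − 2 = 360 − 2 = 358.
t* = t_{0.05, 358} = 1.649121.
Margin = t* × SE = 1.649121 × 0.0299 = 0.049309.
CI: 0.1985 ± 0.049309 → (0.1492, 0.2478).
With 90% confidence, each one-unit increase in patient age is associated with a change of between 0.1492 and 0.2478 days in hospital length of stay.

(0.1492, 0.2478)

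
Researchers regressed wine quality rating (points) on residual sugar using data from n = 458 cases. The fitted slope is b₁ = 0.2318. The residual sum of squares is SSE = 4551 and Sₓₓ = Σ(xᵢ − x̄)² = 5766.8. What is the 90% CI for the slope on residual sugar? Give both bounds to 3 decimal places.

(0.163, 0.300)

MSE = SSE/(n − 2) = 4551/456 = 9.98026.
SE(b₁) = √(MSE/Sₓₓ) = √(9.98026/5766.8) = 0.041601.
df = n − 2 = 456.
t* = t_{0.05, 456} = 1.648202.
Margin = t* × SE = 1.648202 × 0.041601 = 0.06857.
CI: 0.2318 ± 0.06857 → (0.163, 0.300).
With 90% confidence, each one-unit increase in residual sugar is associated with a change of between 0.163 and 0.300 points in wine quality rating.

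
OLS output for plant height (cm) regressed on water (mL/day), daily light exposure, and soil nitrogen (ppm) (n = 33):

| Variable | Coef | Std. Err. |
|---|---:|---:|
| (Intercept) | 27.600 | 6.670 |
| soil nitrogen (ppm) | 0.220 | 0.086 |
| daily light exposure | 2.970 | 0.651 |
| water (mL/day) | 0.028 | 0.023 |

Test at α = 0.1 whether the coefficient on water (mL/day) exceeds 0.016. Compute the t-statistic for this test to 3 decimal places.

Read off: b = 0.028, SE = 0.023 for water (mL/day).
H₀: β₁ = 0.016 vs H₁: β₁ > 0.016.
t = (0.028 − 0.016) / 0.023 = 0.522.
df = n − k − 1 = 33 − 3 − 1 = 29.
One-sided p ≈ 0.3029, which is ≥ 0.1, so fail to reject H₀.
The data do not give significant evidence that the true slope on water (mL/day) exceeds 0.016 cm per unit, holding the other predictors fixed.

t = 0.522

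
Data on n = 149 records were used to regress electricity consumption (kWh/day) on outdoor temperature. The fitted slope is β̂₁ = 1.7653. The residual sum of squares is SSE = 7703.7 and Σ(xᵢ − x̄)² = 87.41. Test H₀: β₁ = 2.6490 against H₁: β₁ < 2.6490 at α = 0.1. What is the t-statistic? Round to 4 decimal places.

MSE = SSE/(n − 2) = 7703.7/147 = 52.4061.
SE(β̂₁) = √(MSE/Sₓₓ) = √(52.4061/87.41) = 0.774302.
t = (1.7653 − 2.6490) / 0.774302 = -1.1413.
df = n − 2 = 147.
One-sided p ≈ 0.1278, which is ≥ 0.1, so fail to reject H₀.
The data do not give significant evidence that the true slope on outdoor temperature is below 2.6490 kWh/day per unit.

t = -1.1413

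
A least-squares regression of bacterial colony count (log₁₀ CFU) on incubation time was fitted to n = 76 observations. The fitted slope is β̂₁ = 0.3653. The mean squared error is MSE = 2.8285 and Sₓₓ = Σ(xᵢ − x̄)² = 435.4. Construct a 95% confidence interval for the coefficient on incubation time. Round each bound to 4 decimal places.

SE(β̂₁) = √(MSE/Sₓₓ) = √(2.8285/435.4) = 0.0805998.
df = n − 2 = 74.
t* = t_{0.025, 74} = 1.992543.
Margin = t* × SE = 1.992543 × 0.0805998 = 0.160599.
CI: 0.3653 ± 0.160599 → (0.2047, 0.5259).
With 95% confidence, each one-unit increase in incubation time is associated with a change of between 0.2047 and 0.5259 log₁₀ CFU in bacterial colony count.

(0.2047, 0.5259)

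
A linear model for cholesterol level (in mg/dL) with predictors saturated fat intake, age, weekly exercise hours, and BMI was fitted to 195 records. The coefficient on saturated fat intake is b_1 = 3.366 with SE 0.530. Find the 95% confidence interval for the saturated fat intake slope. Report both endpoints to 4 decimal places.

df = n − k − 1 = 195 − 4 − 1 = 190.
t* = t_{0.025, 190} = 1.972528.
Margin = t* × SE = 1.972528 × 0.530 = 1.045440.
CI: 3.366 ± 1.045440 → (2.3206, 4.4114).
With 95% confidence, each one-unit increase in saturated fat intake is associated with a change of between 2.3206 and 4.4114 mg/dL in cholesterol level, holding the other predictors fixed.

(2.3206, 4.4114)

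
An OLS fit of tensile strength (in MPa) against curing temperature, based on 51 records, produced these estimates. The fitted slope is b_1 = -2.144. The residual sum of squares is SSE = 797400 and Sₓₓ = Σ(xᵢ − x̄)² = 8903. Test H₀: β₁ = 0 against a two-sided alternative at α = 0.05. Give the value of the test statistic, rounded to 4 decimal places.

MSE = SSE/(n − 2) = 797400/49 = 16273.5.
SE(b_1) = √(MSE/Sₓₓ) = √(16273.5/8903) = 1.35199.
t = -2.144 / 1.35199 = -1.5858.
df = n − 2 = 49.
Two-sided p ≈ 0.1192, which is ≥ 0.05, so fail to reject H₀.
The data do not give significant evidence of an association between curing temperature and tensile strength.

t = -1.5858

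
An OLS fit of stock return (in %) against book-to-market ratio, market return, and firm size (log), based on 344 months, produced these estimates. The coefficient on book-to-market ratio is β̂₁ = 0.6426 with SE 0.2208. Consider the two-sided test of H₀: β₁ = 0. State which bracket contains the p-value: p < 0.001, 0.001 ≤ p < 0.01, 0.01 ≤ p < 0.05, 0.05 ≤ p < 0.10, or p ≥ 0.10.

0.001 ≤ p < 0.01

t = 0.6426 / 0.2208 = 2.910.
df = n − k − 1 = 344 − 3 − 1 = 340.
Two-sided p = 2·P(T_{340} > |t|) ≈ 0.0038.
So 0.001 ≤ p < 0.01.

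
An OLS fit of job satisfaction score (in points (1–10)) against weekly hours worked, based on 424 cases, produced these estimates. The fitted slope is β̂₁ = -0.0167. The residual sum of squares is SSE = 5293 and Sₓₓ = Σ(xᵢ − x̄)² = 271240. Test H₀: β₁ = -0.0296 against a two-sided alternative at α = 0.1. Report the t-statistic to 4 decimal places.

MSE = SSE/(n − 2) = 5293/422 = 12.5427.
SE(β̂₁) = √(MSE/Sₓₓ) = √(12.5427/271240) = 0.00680014.
t = (-0.0167 − (-0.0296)) / 0.00680014 = 1.8970.
df = n − 2 = 422.
Two-sided p ≈ 0.0585, which is < 0.1, so reject H₀.
There is evidence that the true slope on weekly hours worked differs from -0.0296 points (1–10) per unit.

t = 1.8970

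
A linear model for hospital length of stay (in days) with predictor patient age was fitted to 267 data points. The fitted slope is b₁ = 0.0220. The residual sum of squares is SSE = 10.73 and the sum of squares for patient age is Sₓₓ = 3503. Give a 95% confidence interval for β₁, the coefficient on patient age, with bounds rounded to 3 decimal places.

(0.015, 0.029)

MSE = SSE/(n − 2) = 10.73/265 = 0.0404906.
SE(b₁) = √(MSE/Sₓₓ) = √(0.0404906/3503) = 0.00339983.
df = n − 2 = 265.
t* = t_{0.025, 265} = 1.968956.
Margin = t* × SE = 1.968956 × 0.00339983 = 0.00669.
CI: 0.0220 ± 0.00669 → (0.015, 0.029).
With 95% confidence, each one-unit increase in patient age is associated with a change of between 0.015 and 0.029 days in hospital length of stay.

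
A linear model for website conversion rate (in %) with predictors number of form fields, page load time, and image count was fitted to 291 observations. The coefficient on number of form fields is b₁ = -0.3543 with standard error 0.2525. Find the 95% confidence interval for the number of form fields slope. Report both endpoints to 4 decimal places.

df = n − k − 1 = 291 − 3 − 1 = 287.
t* = t_{0.025, 287} = 1.968264.
Margin = t* × SE = 1.968264 × 0.2525 = 0.496987.
CI: -0.3543 ± 0.496987 → (-0.8513, 0.1427).
With 95% confidence, each one-unit increase in number of form fields is associated with a change of between -0.8513 and 0.1427 % in website conversion rate, holding the other predictors fixed.

(-0.8513, 0.1427)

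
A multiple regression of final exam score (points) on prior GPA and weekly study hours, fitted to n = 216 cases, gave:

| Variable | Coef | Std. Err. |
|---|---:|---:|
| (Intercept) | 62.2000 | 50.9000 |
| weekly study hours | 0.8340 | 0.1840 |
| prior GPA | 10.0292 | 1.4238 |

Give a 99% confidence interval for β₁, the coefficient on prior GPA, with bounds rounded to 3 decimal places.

(6.329, 13.730)

Read off: b = 10.0292, SE = 1.4238 for prior GPA.
df = n − k − 1 = 216 − 2 − 1 = 213.
t* = t_{0.005, 213} = 2.599108.
Margin = t* × SE = 2.599108 × 1.4238 = 3.70061.
CI: 10.0292 ± 3.70061 → (6.329, 13.730).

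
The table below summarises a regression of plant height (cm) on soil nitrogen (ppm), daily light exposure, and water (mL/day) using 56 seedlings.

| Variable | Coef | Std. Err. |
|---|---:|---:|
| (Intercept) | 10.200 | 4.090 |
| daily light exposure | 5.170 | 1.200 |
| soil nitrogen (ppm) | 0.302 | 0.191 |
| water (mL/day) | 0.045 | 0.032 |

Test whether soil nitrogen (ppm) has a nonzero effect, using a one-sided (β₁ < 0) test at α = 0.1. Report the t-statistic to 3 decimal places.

t = 1.581

Read off: b = 0.302, SE = 0.191 for soil nitrogen (ppm).
H₀: β₁ = 0 vs H₁: β₁ < 0.
t = 0.302 / 0.191 = 1.581.
df = n − k − 1 = 56 − 3 − 1 = 52.
One-sided p ≈ 0.9400, which is ≥ 0.1, so fail to reject H₀.
The data do not give significant evidence that the true slope on soil nitrogen (ppm) is negative, holding the other predictors fixed.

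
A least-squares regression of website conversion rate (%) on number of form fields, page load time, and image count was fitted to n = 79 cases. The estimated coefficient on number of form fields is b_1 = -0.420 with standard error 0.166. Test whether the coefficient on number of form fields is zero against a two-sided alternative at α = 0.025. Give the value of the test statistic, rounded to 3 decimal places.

t = -2.530

H₀: β₁ = 0 vs H₁: β₁ ≠ 0.
t = (b_1 − β₁⁰)/SE = -0.420 / 0.166 = -2.530.
df = n − k − 1 = 79 − 3 − 1 = 75.
Two-sided p ≈ 0.0135, which is < 0.025, so reject H₀.
There is evidence that number of form fields is associated with website conversion rate, holding the other predictors fixed.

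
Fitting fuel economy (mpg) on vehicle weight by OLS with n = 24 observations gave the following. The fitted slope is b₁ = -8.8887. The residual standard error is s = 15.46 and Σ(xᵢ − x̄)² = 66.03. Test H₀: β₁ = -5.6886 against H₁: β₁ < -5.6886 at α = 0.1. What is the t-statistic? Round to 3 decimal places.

t = -1.682

SE(b₁) = s/√Sₓₓ = 15.46/√66.03 = 1.90256.
t = (-8.8887 − (-5.6886)) / 1.90256 = -1.682.
df = n − 2 = 22.
One-sided p ≈ 0.0534, which is < 0.1, so reject H₀.
There is evidence that the true slope on vehicle weight is below -5.6886 mpg per unit.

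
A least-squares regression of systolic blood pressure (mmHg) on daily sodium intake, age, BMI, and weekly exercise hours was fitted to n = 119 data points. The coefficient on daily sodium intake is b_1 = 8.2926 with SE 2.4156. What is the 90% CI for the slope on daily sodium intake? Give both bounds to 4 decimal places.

df = n − k − 1 = 119 − 4 − 1 = 114.
t* = t_{0.05, 114} = 1.65833.
Margin = t* × SE = 1.65833 × 2.4156 = 4.005862.
CI: 8.2926 ± 4.005862 → (4.2867, 12.2985).
With 90% confidence, each one-unit increase in daily sodium intake is associated with a change of between 4.2867 and 12.2985 mmHg in systolic blood pressure, holding the other predictors fixed.

(4.2867, 12.2985)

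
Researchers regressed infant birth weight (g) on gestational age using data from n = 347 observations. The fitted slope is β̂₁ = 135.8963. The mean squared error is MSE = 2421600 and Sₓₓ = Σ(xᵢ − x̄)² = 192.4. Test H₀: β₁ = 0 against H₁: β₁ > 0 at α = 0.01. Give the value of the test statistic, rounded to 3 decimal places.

SE(β̂₁) = √(MSE/Sₓₓ) = √(2.4216e+06/192.4) = 112.189.
t = 135.8963 / 112.189 = 1.211.
df = n − 2 = 345.
One-sided p ≈ 0.1133, which is ≥ 0.01, so fail to reject H₀.
The data do not give significant evidence that the true slope on gestational age is positive.

t = 1.211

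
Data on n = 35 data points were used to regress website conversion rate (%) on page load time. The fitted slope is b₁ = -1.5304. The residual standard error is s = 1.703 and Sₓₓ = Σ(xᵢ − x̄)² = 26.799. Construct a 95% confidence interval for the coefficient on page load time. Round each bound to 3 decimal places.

SE(b₁) = s/√Sₓₓ = 1.703/√26.799 = 0.328969.
df = n − 2 = 33.
t* = t_{0.025, 33} = 2.034515.
Margin = t* × SE = 2.034515 × 0.328969 = 0.66929.
CI: -1.5304 ± 0.66929 → (-2.200, -0.861).
With 95% confidence, each one-unit increase in page load time is associated with a change of between -2.200 and -0.861 % in website conversion rate.

(-2.200, -0.861)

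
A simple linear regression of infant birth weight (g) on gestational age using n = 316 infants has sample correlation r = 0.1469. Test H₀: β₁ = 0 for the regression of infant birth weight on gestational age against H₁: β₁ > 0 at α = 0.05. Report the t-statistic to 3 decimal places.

t = r·√(n − 2)/√(1 − r²) = 0.1469·√314/√0.97842 = 2.632.
df = n − 2 = 314.
One-sided p ≈ 0.0045, which is < 0.05, so reject H₀.
There is evidence of a linear association between gestational age and infant birth weight.

t = 2.632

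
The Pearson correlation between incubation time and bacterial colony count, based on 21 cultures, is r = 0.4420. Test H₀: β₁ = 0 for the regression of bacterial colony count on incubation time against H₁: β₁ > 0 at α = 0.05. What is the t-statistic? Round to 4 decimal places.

t = 2.1478

t = r·√(n − 2)/√(1 − r²) = 0.4420·√19/√0.804636 = 2.1478.
df = n − 2 = 19.
One-sided p ≈ 0.0224, which is < 0.05, so reject H₀.
There is evidence of a linear association between incubation time and bacterial colony count.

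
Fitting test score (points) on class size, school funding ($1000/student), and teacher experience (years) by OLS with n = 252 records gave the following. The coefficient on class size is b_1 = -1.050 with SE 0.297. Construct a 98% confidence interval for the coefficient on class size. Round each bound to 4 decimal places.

df = n − k − 1 = 252 − 3 − 1 = 248.
t* = t_{0.01, 248} = 2.341478.
Margin = t* × SE = 2.341478 × 0.297 = 0.695419.
CI: -1.050 ± 0.695419 → (-1.7454, -0.3546).
With 98% confidence, each one-unit increase in class size is associated with a change of between -1.7454 and -0.3546 points in test score, holding the other predictors fixed.

(-1.7454, -0.3546)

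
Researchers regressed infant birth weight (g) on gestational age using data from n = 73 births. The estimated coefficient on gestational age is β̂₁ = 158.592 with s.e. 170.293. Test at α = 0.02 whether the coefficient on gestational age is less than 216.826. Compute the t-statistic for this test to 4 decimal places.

t = -0.3420

H₀: β₁ = 216.826 vs H₁: β₁ < 216.826.
t = (β̂₁ − β₁⁰)/SE = (158.592 − 216.826) / 170.293 = -0.3420.
df = n − 2 = 73 − 2 = 71.
One-sided p ≈ 0.3667, which is ≥ 0.02, so fail to reject H₀.
The data do not give significant evidence that the true slope on gestational age is below 216.826 g per unit.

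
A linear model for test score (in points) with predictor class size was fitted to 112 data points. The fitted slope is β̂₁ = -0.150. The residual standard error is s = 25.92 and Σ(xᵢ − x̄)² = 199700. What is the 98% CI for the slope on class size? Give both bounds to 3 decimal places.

(-0.287, -0.013)

SE(β̂₁) = s/√Sₓₓ = 25.92/√199700 = 0.0580024.
df = n − 2 = 110.
t* = t_{0.01, 110} = 2.360726.
Margin = t* × SE = 2.360726 × 0.0580024 = 0.13693.
CI: -0.150 ± 0.13693 → (-0.287, -0.013).
With 98% confidence, each one-unit increase in class size is associated with a change of between -0.287 and -0.013 points in test score.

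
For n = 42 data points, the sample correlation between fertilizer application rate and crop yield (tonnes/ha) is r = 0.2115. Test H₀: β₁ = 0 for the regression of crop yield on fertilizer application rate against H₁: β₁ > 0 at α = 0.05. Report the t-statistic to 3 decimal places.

t = 1.369

t = r·√(n − 2)/√(1 − r²) = 0.2115·√40/√0.955268 = 1.369.
df = n − 2 = 40.
One-sided p ≈ 0.0894, which is ≥ 0.05, so fail to reject H₀.
The data do not give significant evidence of a linear association between fertilizer application rate and crop yield.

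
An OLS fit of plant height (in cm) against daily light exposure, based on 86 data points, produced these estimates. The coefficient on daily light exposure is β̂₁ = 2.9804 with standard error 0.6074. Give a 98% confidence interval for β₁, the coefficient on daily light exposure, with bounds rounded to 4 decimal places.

df = n − 2 = 86 − 2 = 84.
t* = t_{0.01, 84} = 2.371564.
Margin = t* × SE = 2.371564 × 0.6074 = 1.440488.
CI: 2.9804 ± 1.440488 → (1.5399, 4.4209).
With 98% confidence, each one-unit increase in daily light exposure is associated with a change of between 1.5399 and 4.4209 cm in plant height.

(1.5399, 4.4209)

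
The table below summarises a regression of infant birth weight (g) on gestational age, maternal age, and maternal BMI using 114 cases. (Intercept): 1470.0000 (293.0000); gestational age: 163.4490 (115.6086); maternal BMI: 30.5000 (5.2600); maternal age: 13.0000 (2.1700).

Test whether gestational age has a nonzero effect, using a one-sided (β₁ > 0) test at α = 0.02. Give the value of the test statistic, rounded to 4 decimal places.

Read off: b = 163.4490, SE = 115.6086 for gestational age.
H₀: β₁ = 0 vs H₁: β₁ > 0.
t = 163.4490 / 115.6086 = 1.4138.
df = n − k − 1 = 114 − 3 − 1 = 110.
One-sided p ≈ 0.0801, which is ≥ 0.02, so fail to reject H₀.
The data do not give significant evidence that the true slope on gestational age is positive, holding the other predictors fixed.

t = 1.4138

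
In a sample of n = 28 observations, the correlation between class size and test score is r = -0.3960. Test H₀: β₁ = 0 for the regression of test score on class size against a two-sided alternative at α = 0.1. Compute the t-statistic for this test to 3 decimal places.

t = -2.199

t = r·√(n − 2)/√(1 − r²) = -0.3960·√26/√0.843184 = -2.199.
df = n − 2 = 26.
Two-sided p ≈ 0.0370, which is < 0.1, so reject H₀.
There is evidence of a linear association between class size and test score.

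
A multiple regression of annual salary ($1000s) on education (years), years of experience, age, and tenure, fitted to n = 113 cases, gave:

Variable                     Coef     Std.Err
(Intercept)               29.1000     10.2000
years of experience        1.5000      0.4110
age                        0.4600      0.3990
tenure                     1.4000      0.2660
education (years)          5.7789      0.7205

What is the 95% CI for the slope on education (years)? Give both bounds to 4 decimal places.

(4.3507, 7.2071)

Read off: b = 5.7789, SE = 0.7205 for education (years).
df = n − k − 1 = 113 − 4 − 1 = 108.
t* = t_{0.025, 108} = 1.982173.
Margin = t* × SE = 1.982173 × 0.7205 = 1.428156.
CI: 5.7789 ± 1.428156 → (4.3507, 7.2071).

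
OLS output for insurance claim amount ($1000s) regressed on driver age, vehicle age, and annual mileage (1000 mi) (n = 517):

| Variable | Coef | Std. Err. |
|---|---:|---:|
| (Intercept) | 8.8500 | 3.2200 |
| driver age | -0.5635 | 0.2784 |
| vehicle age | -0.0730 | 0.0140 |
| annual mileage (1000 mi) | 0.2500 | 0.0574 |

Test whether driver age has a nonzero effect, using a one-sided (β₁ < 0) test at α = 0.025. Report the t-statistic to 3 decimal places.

t = -2.024

Read off: b = -0.5635, SE = 0.2784 for driver age.
H₀: β₁ = 0 vs H₁: β₁ < 0.
t = -0.5635 / 0.2784 = -2.024.
df = n − k − 1 = 517 − 3 − 1 = 513.
One-sided p ≈ 0.0217, which is < 0.025, so reject H₀.
There is evidence that the true slope on driver age is negative, holding the other predictors fixed.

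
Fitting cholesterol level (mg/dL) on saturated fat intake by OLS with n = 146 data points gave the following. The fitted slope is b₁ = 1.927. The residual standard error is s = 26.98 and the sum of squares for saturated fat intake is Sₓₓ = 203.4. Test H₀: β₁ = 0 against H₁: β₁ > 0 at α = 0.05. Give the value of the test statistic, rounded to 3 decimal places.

t = 1.019

SE(b₁) = s/√Sₓₓ = 26.98/√203.4 = 1.89176.
t = 1.927 / 1.89176 = 1.019.
df = n − 2 = 144.
One-sided p ≈ 0.1550, which is ≥ 0.05, so fail to reject H₀.
The data do not give significant evidence that the true slope on saturated fat intake is positive.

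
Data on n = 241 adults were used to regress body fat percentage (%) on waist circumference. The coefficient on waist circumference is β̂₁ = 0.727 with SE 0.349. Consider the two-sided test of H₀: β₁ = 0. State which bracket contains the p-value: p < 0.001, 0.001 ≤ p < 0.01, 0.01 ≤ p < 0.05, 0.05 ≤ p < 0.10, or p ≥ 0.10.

t = 0.727 / 0.349 = 2.083.
df = n − 2 = 241 − 2 = 239.
Two-sided p = 2·P(T_{239} > |t|) ≈ 0.0383.
So 0.01 ≤ p < 0.05.

0.01 ≤ p < 0.05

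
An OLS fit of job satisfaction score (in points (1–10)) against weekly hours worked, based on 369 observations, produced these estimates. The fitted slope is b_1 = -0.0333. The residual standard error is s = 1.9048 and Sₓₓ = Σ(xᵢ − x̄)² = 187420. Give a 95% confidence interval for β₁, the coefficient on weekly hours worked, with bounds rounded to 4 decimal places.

(-0.0420, -0.0246)

SE(b_1) = s/√Sₓₓ = 1.9048/√187420 = 0.00439989.
df = n − 2 = 367.
t* = t_{0.025, 367} = 1.966449.
Margin = t* × SE = 1.966449 × 0.00439989 = 0.008652.
CI: -0.0333 ± 0.008652 → (-0.0420, -0.0246).
With 95% confidence, each one-unit increase in weekly hours worked is associated with a change of between -0.0420 and -0.0246 points (1–10) in job satisfaction score.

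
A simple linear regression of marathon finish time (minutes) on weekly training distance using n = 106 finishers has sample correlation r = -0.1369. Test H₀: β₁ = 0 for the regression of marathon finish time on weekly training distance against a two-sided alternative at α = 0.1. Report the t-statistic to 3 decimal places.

t = -1.409

t = r·√(n − 2)/√(1 − r²) = -0.1369·√104/√0.981258 = -1.409.
df = n − 2 = 104.
Two-sided p ≈ 0.1617, which is ≥ 0.1, so fail to reject H₀.
The data do not give significant evidence of a linear association between weekly training distance and marathon finish time.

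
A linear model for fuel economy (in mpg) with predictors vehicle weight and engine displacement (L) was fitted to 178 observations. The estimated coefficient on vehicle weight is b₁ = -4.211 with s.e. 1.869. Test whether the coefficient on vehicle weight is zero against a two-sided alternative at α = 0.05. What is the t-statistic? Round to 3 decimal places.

t = -2.253

H₀: β₁ = 0 vs H₁: β₁ ≠ 0.
t = (b₁ − β₁⁰)/SE = -4.211 / 1.869 = -2.253.
df = n − k − 1 = 178 − 2 − 1 = 175.
Two-sided p ≈ 0.0255, which is < 0.05, so reject H₀.
There is evidence that vehicle weight is associated with fuel economy, holding the other predictors fixed.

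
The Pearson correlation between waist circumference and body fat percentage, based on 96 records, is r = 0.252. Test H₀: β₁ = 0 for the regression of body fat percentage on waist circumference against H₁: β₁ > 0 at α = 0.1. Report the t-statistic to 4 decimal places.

t = r·√(n − 2)/√(1 − r²) = 0.252·√94/√0.936496 = 2.5247.
df = n − 2 = 94.
One-sided p ≈ 0.0066, which is < 0.1, so reject H₀.
There is evidence of a linear association between waist circumference and body fat percentage.

t = 2.5247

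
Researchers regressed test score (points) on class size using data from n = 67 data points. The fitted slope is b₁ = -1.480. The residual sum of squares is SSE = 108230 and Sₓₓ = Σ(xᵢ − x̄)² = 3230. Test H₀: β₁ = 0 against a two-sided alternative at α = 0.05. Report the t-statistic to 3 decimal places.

t = -2.061

MSE = SSE/(n − 2) = 108230/65 = 1665.08.
SE(b₁) = √(MSE/Sₓₓ) = √(1665.08/3230) = 0.717986.
t = -1.480 / 0.717986 = -2.061.
df = n − 2 = 65.
Two-sided p ≈ 0.0433, which is < 0.05, so reject H₀.
There is evidence that class size is associated with test score.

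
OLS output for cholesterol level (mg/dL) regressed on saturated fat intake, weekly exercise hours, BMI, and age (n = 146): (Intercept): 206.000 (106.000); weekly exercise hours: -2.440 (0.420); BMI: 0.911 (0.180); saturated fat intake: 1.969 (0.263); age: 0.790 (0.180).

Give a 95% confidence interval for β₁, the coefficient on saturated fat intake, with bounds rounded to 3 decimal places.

Read off: b = 1.969, SE = 0.263 for saturated fat intake.
df = n − k − 1 = 146 − 4 − 1 = 141.
t* = t_{0.025, 141} = 1.976931.
Margin = t* × SE = 1.976931 × 0.263 = 0.51993.
CI: 1.969 ± 0.51993 → (1.449, 2.489).

(1.449, 2.489)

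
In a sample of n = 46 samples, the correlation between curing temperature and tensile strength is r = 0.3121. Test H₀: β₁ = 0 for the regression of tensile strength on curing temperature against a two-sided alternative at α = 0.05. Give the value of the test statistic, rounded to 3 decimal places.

t = 2.179

t = r·√(n − 2)/√(1 − r²) = 0.3121·√44/√0.902594 = 2.179.
df = n − 2 = 44.
Two-sided p ≈ 0.0347, which is < 0.05, so reject H₀.
There is evidence of a linear association between curing temperature and tensile strength.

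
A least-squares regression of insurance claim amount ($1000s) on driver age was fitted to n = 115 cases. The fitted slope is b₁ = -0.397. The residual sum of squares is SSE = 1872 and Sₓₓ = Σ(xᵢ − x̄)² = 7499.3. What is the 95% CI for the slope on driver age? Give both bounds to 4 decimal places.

(-0.4901, -0.3039)

MSE = SSE/(n − 2) = 1872/113 = 16.5664.
SE(b₁) = √(MSE/Sₓₓ) = √(16.5664/7499.3) = 0.0470006.
df = n − 2 = 113.
t* = t_{0.025, 113} = 1.98118.
Margin = t* × SE = 1.98118 × 0.0470006 = 0.093117.
CI: -0.397 ± 0.093117 → (-0.4901, -0.3039).
With 95% confidence, each one-unit increase in driver age is associated with a change of between -0.4901 and -0.3039 $1000s in insurance claim amount.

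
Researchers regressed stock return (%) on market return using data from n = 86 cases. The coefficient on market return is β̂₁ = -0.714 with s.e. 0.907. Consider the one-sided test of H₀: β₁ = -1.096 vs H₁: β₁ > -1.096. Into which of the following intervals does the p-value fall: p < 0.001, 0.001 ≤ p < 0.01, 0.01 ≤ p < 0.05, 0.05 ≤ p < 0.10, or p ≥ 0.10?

p ≥ 0.10

t = (-0.714 − (-1.096)) / 0.907 = 0.421.
df = n − 2 = 86 − 2 = 84.
One-sided p = P(T_{84} > t) ≈ 0.3374.
So p ≥ 0.10.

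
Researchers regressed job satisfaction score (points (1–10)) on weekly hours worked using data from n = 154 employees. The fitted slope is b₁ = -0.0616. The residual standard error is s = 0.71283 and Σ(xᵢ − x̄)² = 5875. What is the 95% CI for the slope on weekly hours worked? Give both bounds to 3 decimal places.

SE(b₁) = s/√Sₓₓ = 0.71283/√5875 = 0.00929998.
df = n − 2 = 152.
t* = t_{0.025, 152} = 1.975694.
Margin = t* × SE = 1.975694 × 0.00929998 = 0.01837.
CI: -0.0616 ± 0.01837 → (-0.080, -0.043).
With 95% confidence, each one-unit increase in weekly hours worked is associated with a change of between -0.080 and -0.043 points (1–10) in job satisfaction score.

(-0.080, -0.043)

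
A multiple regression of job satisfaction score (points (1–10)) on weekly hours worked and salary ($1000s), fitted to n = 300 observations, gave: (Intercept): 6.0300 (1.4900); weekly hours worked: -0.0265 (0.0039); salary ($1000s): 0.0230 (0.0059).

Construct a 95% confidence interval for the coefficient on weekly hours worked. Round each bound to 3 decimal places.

Read off: b = -0.0265, SE = 0.0039 for weekly hours worked.
df = n − k − 1 = 300 − 2 − 1 = 297.
t* = t_{0.025, 297} = 1.967984.
Margin = t* × SE = 1.967984 × 0.0039 = 0.00768.
CI: -0.0265 ± 0.00768 → (-0.034, -0.019).

(-0.034, -0.019)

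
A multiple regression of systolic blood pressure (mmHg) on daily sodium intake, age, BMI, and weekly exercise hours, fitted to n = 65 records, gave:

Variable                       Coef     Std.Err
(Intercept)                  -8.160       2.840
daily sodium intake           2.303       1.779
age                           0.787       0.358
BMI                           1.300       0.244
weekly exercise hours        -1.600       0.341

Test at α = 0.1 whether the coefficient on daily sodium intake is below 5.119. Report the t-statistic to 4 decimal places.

Read off: b = 2.303, SE = 1.779 for daily sodium intake.
H₀: β₁ = 5.119 vs H₁: β₁ < 5.119.
t = (2.303 − 5.119) / 1.779 = -1.5829.
df = n − k − 1 = 65 − 4 − 1 = 60.
One-sided p ≈ 0.0593, which is < 0.1, so reject H₀.
There is evidence that the true slope on daily sodium intake is below 5.119 mmHg per unit, holding the other predictors fixed.

t = -1.5829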